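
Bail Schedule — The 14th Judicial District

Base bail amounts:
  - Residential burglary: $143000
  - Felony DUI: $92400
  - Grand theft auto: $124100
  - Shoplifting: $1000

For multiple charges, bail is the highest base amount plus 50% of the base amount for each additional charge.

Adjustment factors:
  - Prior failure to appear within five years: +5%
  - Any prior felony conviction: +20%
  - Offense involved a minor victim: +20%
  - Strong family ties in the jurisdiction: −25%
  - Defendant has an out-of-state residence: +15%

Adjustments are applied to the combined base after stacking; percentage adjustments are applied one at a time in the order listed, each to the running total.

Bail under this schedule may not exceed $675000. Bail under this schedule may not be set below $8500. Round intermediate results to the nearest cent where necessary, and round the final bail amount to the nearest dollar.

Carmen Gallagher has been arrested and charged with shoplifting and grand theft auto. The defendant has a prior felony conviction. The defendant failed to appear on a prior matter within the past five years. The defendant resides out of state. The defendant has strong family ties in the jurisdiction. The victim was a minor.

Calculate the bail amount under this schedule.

Base amounts from the schedule: shoplifting $1000; grand theft auto $124100.
Stacking rule: highest base plus 50% of each additional charge. Highest is grand theft auto at $124100. Additional: $1000 × 50% = $500. Combined base = $124100 + $500 = $124600.
Prior failure to appear within five years (+5%): $124600 × 1.05 = $130830.
Any prior felony conviction (+20%): $130830 × 1.2 = $156996.
Offense involved a minor victim (+20%): $156996 × 1.2 = $188395.20.
Strong family ties in the jurisdiction (−25%): $188395.20 × 0.75 = $141296.40.
Defendant has an out-of-state residence (+15%): $141296.40 × 1.15 = $162490.86.
$162490.86 is within the $675000 maximum.
$162490.86 is at or above the $8500 minimum.
Rounded to the nearest dollar: $162491.

$162491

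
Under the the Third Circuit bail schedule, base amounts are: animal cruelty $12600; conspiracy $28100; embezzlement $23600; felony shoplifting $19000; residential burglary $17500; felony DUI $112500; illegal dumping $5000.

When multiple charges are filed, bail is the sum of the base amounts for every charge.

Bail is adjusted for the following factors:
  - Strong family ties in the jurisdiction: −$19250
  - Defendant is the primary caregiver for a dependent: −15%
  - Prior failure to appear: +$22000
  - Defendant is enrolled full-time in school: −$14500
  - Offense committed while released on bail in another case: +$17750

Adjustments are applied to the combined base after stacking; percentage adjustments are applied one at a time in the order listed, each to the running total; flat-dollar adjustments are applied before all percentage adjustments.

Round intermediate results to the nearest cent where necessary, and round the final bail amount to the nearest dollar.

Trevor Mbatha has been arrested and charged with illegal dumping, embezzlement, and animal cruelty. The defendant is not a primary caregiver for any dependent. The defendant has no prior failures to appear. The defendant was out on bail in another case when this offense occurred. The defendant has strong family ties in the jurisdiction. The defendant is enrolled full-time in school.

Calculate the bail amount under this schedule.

Base amounts from the schedule: illegal dumping $5000; embezzlement $23600; animal cruelty $12600.
Stacking rule: sum of all bases. $5000 + $23600 + $12600 = $41200.
Strong family ties in the jurisdiction (−$19250 flat): $41200 − $19250 = $21950.
Defendant is enrolled full-time in school (−$14500 flat): $21950 − $14500 = $7450.
Offense committed while released on bail in another case (+$17750 flat): $7450 + $17750 = $25200.

$25200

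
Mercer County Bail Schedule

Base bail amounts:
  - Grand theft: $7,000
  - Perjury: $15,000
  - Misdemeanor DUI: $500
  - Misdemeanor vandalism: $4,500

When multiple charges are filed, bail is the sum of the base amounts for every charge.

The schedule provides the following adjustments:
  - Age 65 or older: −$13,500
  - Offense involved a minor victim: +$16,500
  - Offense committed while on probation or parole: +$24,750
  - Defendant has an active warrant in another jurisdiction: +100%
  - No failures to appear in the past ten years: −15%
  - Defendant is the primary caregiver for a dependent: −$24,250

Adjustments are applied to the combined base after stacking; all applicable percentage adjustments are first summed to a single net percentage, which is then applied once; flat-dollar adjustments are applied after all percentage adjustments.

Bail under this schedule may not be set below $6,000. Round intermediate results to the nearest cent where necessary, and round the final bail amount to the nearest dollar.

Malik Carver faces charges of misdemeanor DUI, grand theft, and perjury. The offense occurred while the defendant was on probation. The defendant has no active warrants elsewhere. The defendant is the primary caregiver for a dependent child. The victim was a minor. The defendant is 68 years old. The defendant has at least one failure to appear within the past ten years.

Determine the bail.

Base amounts from the schedule: misdemeanor DUI $500; grand theft $7,000; perjury $15,000.
Stacking rule: sum of all bases. $500 + $7,000 + $15,000 = $22,500.
Age 65 or older (−$13,500 flat): $22,500 − $13,500 = $9,000.
Offense involved a minor victim (+$16,500 flat): $9,000 + $16,500 = $25,500.
Offense committed while on probation or parole (+$24,750 flat): $25,500 + $24,750 = $50,250.
Defendant is the primary caregiver for a dependent (−$24,250 flat): $50,250 − $24,250 = $26,000.
$26,000 is at or above the $6,000 minimum.

$26,000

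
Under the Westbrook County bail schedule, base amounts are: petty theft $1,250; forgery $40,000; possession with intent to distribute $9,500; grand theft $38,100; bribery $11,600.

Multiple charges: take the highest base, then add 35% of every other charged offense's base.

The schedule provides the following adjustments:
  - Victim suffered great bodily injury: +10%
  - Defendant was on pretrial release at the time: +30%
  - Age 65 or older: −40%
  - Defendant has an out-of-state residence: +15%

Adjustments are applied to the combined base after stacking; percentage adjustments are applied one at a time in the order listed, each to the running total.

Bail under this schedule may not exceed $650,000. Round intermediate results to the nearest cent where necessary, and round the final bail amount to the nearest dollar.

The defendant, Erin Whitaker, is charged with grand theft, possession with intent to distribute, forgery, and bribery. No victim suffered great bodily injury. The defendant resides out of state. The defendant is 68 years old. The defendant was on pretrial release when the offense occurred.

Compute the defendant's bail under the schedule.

$54,466

Base amounts from the schedule: grand theft $38,100; possession with intent to distribute $9,500; forgery $40,000; bribery $11,600.
Stacking rule: highest base plus 35% of each additional charge. Highest is forgery at $40,000. Additional: $38,100 × 35% = $13,335; $9,500 × 35% = $3,325; $11,600 × 35% = $4,060. Combined base = $40,000 + $20,720 = $60,720.
Defendant was on pretrial release at the time (+30%): $60,720 × 1.3 = $78,936.
Age 65 or older (−40%): $78,936 × 0.6 = $47,361.60.
Defendant has an out-of-state residence (+15%): $47,361.60 × 1.15 = $54,465.84.
$54,465.84 is within the $650,000 maximum.
Rounded to the nearest dollar: $54,466.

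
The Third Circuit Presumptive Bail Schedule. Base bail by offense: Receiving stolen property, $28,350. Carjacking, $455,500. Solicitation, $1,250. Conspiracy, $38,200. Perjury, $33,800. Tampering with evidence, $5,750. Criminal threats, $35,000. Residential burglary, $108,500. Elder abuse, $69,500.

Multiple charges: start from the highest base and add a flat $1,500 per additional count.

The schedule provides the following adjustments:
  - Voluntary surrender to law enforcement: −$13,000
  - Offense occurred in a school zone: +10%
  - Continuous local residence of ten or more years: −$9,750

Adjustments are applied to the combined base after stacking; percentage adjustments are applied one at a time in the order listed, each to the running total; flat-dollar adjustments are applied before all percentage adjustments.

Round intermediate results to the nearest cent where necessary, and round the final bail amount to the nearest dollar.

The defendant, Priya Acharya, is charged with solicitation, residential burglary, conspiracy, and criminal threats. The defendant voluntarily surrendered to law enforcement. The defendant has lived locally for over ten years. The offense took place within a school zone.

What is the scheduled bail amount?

$99,275

Base amounts from the schedule: solicitation $1,250; residential burglary $108,500; conspiracy $38,200; criminal threats $35,000.
Stacking rule: highest base plus $1,500 per additional charge. Highest is residential burglary at $108,500; 3 additional charges → +$4,500. Combined base = $113,000.
Voluntary surrender to law enforcement (−$13,000 flat): $113,000 − $13,000 = $100,000.
Continuous local residence of ten or more years (−$9,750 flat): $100,000 − $9,750 = $90,250.
Offense occurred in a school zone (+10%): $90,250 × 1.1 = $99,275.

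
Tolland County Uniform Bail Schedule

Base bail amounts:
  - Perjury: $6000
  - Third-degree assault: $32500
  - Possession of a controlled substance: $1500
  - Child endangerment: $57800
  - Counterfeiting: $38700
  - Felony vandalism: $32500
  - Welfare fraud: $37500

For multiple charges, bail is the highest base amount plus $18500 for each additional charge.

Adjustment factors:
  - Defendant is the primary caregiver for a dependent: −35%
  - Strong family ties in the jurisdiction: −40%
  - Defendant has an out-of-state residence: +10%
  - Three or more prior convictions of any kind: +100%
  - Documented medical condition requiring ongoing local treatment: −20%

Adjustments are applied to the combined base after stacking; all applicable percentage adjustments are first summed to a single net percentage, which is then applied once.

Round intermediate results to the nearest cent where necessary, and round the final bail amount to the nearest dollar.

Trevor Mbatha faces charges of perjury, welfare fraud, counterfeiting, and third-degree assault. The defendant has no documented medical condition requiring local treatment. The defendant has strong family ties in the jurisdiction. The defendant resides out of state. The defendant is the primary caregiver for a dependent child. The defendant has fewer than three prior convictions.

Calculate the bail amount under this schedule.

$32970

Base amounts from the schedule: perjury $6000; welfare fraud $37500; counterfeiting $38700; third-degree assault $32500.
Stacking rule: highest base plus $18500 per additional charge. Highest is counterfeiting at $38700; 3 additional charges → +$55500. Combined base = $94200.
Net percentage adjustment: −35% −40% +10% = −65%. $94200 × 0.35 = $32970.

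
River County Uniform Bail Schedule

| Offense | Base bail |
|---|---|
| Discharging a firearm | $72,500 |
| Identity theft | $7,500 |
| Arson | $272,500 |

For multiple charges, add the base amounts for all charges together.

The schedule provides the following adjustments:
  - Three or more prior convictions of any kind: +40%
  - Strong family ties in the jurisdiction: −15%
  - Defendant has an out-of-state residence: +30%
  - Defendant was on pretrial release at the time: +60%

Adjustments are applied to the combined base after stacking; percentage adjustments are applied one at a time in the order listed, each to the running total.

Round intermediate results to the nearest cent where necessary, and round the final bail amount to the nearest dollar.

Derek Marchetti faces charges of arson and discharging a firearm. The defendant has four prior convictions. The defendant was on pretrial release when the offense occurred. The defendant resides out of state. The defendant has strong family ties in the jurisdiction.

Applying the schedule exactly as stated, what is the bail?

$853,944

Base amounts from the schedule: arson $272,500; discharging a firearm $72,500.
Stacking rule: sum of all bases. $272,500 + $72,500 = $345,000.
Three or more prior convictions of any kind (+40%): $345,000 × 1.4 = $483,000.
Strong family ties in the jurisdiction (−15%): $483,000 × 0.85 = $410,550.
Defendant has an out-of-state residence (+30%): $410,550 × 1.3 = $533,715.
Defendant was on pretrial release at the time (+60%): $533,715 × 1.6 = $853,944.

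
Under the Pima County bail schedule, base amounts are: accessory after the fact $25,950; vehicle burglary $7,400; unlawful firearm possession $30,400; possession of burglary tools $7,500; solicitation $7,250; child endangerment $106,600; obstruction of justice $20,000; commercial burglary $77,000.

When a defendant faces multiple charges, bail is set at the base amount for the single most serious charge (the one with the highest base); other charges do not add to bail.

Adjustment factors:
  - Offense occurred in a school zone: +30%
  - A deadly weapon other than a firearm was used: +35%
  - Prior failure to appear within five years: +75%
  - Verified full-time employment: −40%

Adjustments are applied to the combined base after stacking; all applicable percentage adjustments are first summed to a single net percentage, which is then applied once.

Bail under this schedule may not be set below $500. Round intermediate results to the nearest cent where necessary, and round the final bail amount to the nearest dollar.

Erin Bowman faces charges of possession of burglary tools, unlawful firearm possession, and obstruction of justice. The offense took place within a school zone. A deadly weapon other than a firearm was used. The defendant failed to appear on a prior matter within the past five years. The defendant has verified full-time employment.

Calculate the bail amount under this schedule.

Base amounts from the schedule: possession of burglary tools $7,500; unlawful firearm possession $30,400; obstruction of justice $20,000.
Stacking rule: use the highest base only. Highest is unlawful firearm possession at $30,400. Combined base = $30,400.
Net percentage adjustment: +30% +35% +75% −40% = +100%. $30,400 × 2 = $60,800.
$60,800 is at or above the $500 minimum.

$60,800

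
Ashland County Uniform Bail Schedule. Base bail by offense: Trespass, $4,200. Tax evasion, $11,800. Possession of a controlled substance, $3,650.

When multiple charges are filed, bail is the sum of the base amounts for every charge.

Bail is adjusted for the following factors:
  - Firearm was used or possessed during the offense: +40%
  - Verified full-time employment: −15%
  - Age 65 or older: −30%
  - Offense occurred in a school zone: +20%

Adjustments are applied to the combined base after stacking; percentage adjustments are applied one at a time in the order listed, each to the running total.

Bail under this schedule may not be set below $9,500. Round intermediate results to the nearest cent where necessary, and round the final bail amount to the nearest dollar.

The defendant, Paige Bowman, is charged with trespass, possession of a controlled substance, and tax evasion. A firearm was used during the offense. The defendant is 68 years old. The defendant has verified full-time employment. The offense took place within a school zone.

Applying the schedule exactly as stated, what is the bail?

$19,642

Base amounts from the schedule: trespass $4,200; possession of a controlled substance $3,650; tax evasion $11,800.
Stacking rule: sum of all bases. $4,200 + $3,650 + $11,800 = $19,650.
Firearm was used or possessed during the offense (+40%): $19,650 × 1.4 = $27,510.
Verified full-time employment (−15%): $27,510 × 0.85 = $23,383.50.
Age 65 or older (−30%): $23,383.50 × 0.7 = $16,368.45.
Offense occurred in a school zone (+20%): $16,368.45 × 1.2 = $19,642.14.
$19,642.14 is at or above the $9,500 minimum.
Rounded to the nearest dollar: $19,642.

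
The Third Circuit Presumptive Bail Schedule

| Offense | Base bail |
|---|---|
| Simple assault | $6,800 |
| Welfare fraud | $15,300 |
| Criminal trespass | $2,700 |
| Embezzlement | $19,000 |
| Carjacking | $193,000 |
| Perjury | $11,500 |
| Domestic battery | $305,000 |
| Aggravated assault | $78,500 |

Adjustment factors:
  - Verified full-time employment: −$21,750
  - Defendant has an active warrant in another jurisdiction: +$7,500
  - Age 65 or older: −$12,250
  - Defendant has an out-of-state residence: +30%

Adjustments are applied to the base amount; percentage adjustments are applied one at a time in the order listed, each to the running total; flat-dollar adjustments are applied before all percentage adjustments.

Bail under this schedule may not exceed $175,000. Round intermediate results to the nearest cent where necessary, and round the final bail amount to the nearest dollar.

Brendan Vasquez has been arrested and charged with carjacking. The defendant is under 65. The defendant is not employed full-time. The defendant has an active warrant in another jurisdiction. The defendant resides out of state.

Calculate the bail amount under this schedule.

Base amounts from the schedule: carjacking $193,000.
Single charge. Combined base = $193,000.
Defendant has an active warrant in another jurisdiction (+$7,500 flat): $193,000 + $7,500 = $200,500.
Defendant has an out-of-state residence (+30%): $200,500 × 1.3 = $260,650.
Result $260,650 exceeds the maximum of $175,000; bail is capped at $175,000.

$175,000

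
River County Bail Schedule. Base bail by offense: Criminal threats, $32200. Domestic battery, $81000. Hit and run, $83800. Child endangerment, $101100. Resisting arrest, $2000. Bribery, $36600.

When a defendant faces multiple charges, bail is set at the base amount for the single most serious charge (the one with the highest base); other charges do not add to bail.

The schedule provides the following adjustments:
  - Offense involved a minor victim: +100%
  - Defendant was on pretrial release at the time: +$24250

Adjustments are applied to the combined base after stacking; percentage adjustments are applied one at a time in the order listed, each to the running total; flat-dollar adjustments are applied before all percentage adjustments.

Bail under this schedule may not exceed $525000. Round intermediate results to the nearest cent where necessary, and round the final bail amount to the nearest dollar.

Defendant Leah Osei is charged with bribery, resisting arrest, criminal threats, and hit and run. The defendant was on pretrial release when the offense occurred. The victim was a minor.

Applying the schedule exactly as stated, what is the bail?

$216100

Base amounts from the schedule: bribery $36600; resisting arrest $2000; criminal threats $32200; hit and run $83800.
Stacking rule: use the highest base only. Highest is hit and run at $83800. Combined base = $83800.
Defendant was on pretrial release at the time (+$24250 flat): $83800 + $24250 = $108050.
Offense involved a minor victim (+100%): $108050 × 2 = $216100.
$216100 is within the $525000 maximum.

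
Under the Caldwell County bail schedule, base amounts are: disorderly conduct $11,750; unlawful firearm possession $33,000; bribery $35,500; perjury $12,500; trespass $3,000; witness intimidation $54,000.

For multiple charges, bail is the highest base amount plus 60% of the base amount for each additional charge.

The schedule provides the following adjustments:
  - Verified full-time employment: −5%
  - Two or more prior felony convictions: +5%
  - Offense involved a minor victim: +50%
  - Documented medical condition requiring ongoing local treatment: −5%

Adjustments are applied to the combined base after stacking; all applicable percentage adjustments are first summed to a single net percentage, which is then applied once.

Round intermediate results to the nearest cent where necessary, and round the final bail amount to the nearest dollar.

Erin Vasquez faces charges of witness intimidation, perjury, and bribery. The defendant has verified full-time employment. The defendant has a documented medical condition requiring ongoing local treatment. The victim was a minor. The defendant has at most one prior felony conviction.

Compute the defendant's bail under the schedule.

Base amounts from the schedule: witness intimidation $54,000; perjury $12,500; bribery $35,500.
Stacking rule: highest base plus 60% of each additional charge. Highest is witness intimidation at $54,000. Additional: $12,500 × 60% = $7,500; $35,500 × 60% = $21,300. Combined base = $54,000 + $28,800 = $82,800.
Net percentage adjustment: −5% +50% −5% = +40%. $82,800 × 1.4 = $115,920.

$115,920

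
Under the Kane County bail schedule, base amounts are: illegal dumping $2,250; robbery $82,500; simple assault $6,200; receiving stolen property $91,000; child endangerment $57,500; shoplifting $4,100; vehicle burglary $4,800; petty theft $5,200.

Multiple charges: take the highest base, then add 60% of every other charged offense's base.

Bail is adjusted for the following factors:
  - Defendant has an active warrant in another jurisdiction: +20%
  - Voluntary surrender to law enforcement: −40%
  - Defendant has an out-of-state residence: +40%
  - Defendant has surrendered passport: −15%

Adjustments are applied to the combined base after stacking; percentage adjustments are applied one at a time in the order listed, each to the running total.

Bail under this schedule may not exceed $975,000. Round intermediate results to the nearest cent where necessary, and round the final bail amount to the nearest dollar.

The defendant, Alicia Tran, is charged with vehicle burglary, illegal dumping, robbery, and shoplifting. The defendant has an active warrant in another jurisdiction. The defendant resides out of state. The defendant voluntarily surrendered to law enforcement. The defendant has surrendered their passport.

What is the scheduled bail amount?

$76,418

Base amounts from the schedule: vehicle burglary $4,800; illegal dumping $2,250; robbery $82,500; shoplifting $4,100.
Stacking rule: highest base plus 60% of each additional charge. Highest is robbery at $82,500. Additional: $4,800 × 60% = $2,880; $2,250 × 60% = $1,350; $4,100 × 60% = $2,460. Combined base = $82,500 + $6,690 = $89,190.
Defendant has an active warrant in another jurisdiction (+20%): $89,190 × 1.2 = $107,028.
Voluntary surrender to law enforcement (−40%): $107,028 × 0.6 = $64,216.80.
Defendant has an out-of-state residence (+40%): $64,216.80 × 1.4 = $89,903.52.
Defendant has surrendered passport (−15%): $89,903.52 × 0.85 = $76,417.99.
$76,417.99 is within the $975,000 maximum.
Rounded to the nearest dollar: $76,418.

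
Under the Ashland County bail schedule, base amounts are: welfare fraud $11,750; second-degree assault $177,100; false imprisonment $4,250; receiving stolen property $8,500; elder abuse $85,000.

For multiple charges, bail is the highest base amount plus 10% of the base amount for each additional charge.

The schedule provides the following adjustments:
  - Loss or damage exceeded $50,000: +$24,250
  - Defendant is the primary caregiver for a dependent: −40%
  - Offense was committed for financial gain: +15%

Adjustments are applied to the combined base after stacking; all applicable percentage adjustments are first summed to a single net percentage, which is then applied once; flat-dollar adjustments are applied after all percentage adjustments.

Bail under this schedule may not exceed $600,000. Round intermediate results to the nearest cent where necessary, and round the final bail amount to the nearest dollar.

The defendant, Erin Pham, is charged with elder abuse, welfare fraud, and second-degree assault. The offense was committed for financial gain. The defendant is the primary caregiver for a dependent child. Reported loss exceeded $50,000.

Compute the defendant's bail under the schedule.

$164,331

Base amounts from the schedule: elder abuse $85,000; welfare fraud $11,750; second-degree assault $177,100.
Stacking rule: highest base plus 10% of each additional charge. Highest is second-degree assault at $177,100. Additional: $85,000 × 10% = $8,500; $11,750 × 10% = $1,175. Combined base = $177,100 + $9,675 = $186,775.
Net percentage adjustment: −40% +15% = −25%. $186,775 × 0.75 = $140,081.25.
Loss or damage exceeded $50,000 (+$24,250 flat): $140,081.25 + $24,250 = $164,331.25.
$164,331.25 is within the $600,000 maximum.
Rounded to the nearest dollar: $164,331.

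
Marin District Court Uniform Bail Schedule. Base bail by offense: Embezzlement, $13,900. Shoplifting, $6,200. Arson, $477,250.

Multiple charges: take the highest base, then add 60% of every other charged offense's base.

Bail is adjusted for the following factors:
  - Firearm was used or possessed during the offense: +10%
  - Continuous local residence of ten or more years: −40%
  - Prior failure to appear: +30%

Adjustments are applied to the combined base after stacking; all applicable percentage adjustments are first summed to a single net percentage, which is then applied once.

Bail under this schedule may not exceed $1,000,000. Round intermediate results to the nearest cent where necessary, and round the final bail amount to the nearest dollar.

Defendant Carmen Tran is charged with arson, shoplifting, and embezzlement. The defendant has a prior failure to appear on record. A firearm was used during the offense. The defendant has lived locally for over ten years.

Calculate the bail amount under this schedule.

Base amounts from the schedule: arson $477,250; shoplifting $6,200; embezzlement $13,900.
Stacking rule: highest base plus 60% of each additional charge. Highest is arson at $477,250. Additional: $6,200 × 60% = $3,720; $13,900 × 60% = $8,340. Combined base = $477,250 + $12,060 = $489,310.
Net percentage adjustment: +10% −40% +30% = +0%. $489,310 × 1 = $489,310.
$489,310 is within the $1,000,000 maximum.

$489,310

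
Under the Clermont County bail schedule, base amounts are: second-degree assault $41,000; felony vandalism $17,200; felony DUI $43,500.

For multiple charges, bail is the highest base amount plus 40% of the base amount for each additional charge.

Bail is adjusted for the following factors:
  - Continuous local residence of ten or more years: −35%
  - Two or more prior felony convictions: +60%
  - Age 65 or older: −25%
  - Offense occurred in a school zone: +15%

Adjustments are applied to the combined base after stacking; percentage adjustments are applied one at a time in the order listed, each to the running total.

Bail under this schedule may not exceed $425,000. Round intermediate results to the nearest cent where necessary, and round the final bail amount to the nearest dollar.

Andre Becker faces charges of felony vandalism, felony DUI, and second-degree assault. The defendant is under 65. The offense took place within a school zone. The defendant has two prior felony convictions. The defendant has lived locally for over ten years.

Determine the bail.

Base amounts from the schedule: felony vandalism $17,200; felony DUI $43,500; second-degree assault $41,000.
Stacking rule: highest base plus 40% of each additional charge. Highest is felony DUI at $43,500. Additional: $17,200 × 40% = $6,880; $41,000 × 40% = $16,400. Combined base = $43,500 + $23,280 = $66,780.
Continuous local residence of ten or more years (−35%): $66,780 × 0.65 = $43,407.
Two or more prior felony convictions (+60%): $43,407 × 1.6 = $69,451.20.
Offense occurred in a school zone (+15%): $69,451.20 × 1.15 = $79,868.88.
$79,868.88 is within the $425,000 maximum.
Rounded to the nearest dollar: $79,869.

$79,869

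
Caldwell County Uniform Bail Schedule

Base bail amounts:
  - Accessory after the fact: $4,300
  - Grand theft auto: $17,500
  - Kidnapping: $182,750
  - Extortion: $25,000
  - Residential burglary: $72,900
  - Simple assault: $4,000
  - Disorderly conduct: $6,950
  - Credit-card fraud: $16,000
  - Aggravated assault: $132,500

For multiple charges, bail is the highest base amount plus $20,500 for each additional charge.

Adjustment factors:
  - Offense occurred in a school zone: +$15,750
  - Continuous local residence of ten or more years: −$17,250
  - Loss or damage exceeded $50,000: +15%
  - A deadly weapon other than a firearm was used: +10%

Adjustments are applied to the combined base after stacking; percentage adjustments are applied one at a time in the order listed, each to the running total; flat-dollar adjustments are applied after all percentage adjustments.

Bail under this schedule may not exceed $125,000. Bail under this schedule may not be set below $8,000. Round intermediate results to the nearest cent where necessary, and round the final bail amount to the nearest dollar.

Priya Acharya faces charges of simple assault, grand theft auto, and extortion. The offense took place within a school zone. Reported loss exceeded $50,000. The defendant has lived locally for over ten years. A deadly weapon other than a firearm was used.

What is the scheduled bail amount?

Base amounts from the schedule: simple assault $4,000; grand theft auto $17,500; extortion $25,000.
Stacking rule: highest base plus $20,500 per additional charge. Highest is extortion at $25,000; 2 additional charges → +$41,000. Combined base = $66,000.
Loss or damage exceeded $50,000 (+15%): $66,000 × 1.15 = $75,900.
A deadly weapon other than a firearm was used (+10%): $75,900 × 1.1 = $83,490.
Offense occurred in a school zone (+$15,750 flat): $83,490 + $15,750 = $99,240.
Continuous local residence of ten or more years (−$17,250 flat): $99,240 − $17,250 = $81,990.
$81,990 is within the $125,000 maximum.
$81,990 is at or above the $8,000 minimum.

$81,990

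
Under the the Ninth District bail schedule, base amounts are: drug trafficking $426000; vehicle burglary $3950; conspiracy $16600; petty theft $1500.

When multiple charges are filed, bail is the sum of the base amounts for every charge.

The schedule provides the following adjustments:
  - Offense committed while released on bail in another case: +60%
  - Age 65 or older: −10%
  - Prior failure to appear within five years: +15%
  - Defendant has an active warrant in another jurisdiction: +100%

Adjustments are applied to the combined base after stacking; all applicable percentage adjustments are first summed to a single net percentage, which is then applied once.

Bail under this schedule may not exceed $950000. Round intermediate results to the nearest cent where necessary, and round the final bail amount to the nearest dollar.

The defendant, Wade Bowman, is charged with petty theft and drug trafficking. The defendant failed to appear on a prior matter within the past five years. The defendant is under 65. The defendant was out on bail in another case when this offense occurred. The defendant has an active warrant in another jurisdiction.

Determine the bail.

$950000

Base amounts from the schedule: petty theft $1500; drug trafficking $426000.
Stacking rule: sum of all bases. $1500 + $426000 = $427500.
Net percentage adjustment: +60% +15% +100% = +175%. $427500 × 2.75 = $1175625.
Result $1175625 exceeds the maximum of $950000; bail is capped at $950000.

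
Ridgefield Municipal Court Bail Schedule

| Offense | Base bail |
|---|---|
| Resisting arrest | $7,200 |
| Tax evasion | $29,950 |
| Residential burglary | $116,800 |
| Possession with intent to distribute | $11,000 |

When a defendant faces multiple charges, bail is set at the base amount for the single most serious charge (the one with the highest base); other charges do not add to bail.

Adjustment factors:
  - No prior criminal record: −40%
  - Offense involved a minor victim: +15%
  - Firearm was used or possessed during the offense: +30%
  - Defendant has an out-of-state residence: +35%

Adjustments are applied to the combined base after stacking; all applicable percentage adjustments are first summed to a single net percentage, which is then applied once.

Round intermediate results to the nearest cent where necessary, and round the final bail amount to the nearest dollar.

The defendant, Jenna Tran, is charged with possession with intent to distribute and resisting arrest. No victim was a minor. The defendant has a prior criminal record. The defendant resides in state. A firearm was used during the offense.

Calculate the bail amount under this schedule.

Base amounts from the schedule: possession with intent to distribute $11,000; resisting arrest $7,200.
Stacking rule: use the highest base only. Highest is possession with intent to distribute at $11,000. Combined base = $11,000.
Firearm was used or possessed during the offense (+30%): $11,000 × 1.3 = $14,300.

$14,300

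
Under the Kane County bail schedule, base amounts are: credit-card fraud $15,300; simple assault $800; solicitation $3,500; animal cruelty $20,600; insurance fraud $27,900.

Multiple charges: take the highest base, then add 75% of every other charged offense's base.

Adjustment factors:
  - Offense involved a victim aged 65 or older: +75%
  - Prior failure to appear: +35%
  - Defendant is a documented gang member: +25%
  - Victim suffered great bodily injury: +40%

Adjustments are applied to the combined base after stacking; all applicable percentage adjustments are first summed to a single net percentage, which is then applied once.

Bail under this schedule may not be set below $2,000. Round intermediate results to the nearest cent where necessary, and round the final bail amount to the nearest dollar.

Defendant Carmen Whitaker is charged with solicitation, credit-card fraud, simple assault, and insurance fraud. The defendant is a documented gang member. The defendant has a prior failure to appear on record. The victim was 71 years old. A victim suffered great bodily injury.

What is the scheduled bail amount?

$117,150

Base amounts from the schedule: solicitation $3,500; credit-card fraud $15,300; simple assault $800; insurance fraud $27,900.
Stacking rule: highest base plus 75% of each additional charge. Highest is insurance fraud at $27,900. Additional: $3,500 × 75% = $2,625; $15,300 × 75% = $11,475; $800 × 75% = $600. Combined base = $27,900 + $14,700 = $42,600.
Net percentage adjustment: +75% +35% +25% +40% = +175%. $42,600 × 2.75 = $117,150.
$117,150 is at or above the $2,000 minimum.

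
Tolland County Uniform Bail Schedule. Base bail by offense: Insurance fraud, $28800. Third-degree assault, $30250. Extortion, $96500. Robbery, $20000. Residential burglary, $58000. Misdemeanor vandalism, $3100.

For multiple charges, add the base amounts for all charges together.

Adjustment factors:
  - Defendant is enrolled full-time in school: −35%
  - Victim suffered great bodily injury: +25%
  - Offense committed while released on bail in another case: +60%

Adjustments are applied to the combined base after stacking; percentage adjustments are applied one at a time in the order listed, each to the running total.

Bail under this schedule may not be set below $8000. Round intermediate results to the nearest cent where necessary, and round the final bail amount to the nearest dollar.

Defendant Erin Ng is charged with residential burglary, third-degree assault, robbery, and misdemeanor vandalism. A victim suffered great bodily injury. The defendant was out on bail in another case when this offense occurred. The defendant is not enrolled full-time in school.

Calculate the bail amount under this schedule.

Base amounts from the schedule: residential burglary $58000; third-degree assault $30250; robbery $20000; misdemeanor vandalism $3100.
Stacking rule: sum of all bases. $58000 + $30250 + $20000 + $3100 = $111350.
Victim suffered great bodily injury (+25%): $111350 × 1.25 = $139187.50.
Offense committed while released on bail in another case (+60%): $139187.50 × 1.6 = $222700.
$222700 is at or above the $8000 minimum.

$222700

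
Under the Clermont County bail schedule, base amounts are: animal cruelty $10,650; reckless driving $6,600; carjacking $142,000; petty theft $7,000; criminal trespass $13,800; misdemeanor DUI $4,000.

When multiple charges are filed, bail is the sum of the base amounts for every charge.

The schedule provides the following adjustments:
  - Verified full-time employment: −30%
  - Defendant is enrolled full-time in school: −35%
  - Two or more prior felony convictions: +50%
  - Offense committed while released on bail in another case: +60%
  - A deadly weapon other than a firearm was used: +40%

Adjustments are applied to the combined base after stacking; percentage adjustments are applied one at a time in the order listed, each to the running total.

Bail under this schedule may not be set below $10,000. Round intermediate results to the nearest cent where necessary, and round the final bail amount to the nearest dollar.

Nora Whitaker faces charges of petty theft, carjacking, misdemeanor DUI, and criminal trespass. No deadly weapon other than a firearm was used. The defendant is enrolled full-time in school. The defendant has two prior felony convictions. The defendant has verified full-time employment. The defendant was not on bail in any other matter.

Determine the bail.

Base amounts from the schedule: petty theft $7,000; carjacking $142,000; misdemeanor DUI $4,000; criminal trespass $13,800.
Stacking rule: sum of all bases. $7,000 + $142,000 + $4,000 + $13,800 = $166,800.
Verified full-time employment (−30%): $166,800 × 0.7 = $116,760.
Defendant is enrolled full-time in school (−35%): $116,760 × 0.65 = $75,894.
Two or more prior felony convictions (+50%): $75,894 × 1.5 = $113,841.
$113,841 is at or above the $10,000 minimum.

$113,841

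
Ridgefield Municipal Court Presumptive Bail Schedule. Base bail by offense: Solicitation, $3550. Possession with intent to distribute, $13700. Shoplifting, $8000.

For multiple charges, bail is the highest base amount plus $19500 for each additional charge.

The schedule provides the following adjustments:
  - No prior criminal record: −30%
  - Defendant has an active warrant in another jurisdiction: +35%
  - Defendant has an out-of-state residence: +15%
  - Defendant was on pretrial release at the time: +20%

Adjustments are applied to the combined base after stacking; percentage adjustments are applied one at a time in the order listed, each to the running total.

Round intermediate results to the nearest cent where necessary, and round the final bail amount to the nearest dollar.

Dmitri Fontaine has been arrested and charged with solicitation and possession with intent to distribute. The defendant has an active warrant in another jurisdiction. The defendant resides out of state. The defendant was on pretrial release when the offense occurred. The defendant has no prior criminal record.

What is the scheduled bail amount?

Base amounts from the schedule: solicitation $3550; possession with intent to distribute $13700.
Stacking rule: highest base plus $19500 per additional charge. Highest is possession with intent to distribute at $13700; 1 additional charge → +$19500. Combined base = $33200.
No prior criminal record (−30%): $33200 × 0.7 = $23240.
Defendant has an active warrant in another jurisdiction (+35%): $23240 × 1.35 = $31374.
Defendant has an out-of-state residence (+15%): $31374 × 1.15 = $36080.10.
Defendant was on pretrial release at the time (+20%): $36080.10 × 1.2 = $43296.12.
Rounded to the nearest dollar: $43296.

$43296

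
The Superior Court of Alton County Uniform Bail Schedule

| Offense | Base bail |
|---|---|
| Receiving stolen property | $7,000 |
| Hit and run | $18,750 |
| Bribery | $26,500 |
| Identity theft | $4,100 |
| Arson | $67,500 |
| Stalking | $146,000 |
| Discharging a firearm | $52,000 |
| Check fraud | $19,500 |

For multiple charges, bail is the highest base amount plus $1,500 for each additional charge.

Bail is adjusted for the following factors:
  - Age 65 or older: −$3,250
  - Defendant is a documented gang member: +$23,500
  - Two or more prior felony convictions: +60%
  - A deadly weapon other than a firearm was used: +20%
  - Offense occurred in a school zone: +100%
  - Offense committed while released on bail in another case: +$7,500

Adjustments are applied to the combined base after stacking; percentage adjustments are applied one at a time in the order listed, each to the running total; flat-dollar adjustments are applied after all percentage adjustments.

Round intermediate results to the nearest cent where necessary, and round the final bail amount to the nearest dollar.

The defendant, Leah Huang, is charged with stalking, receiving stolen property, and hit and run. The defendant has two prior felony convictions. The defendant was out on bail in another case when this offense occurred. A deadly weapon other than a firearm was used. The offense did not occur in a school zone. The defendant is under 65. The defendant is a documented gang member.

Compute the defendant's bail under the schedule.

$317,080

Base amounts from the schedule: stalking $146,000; receiving stolen property $7,000; hit and run $18,750.
Stacking rule: highest base plus $1,500 per additional charge. Highest is stalking at $146,000; 2 additional charges → +$3,000. Combined base = $149,000.
Two or more prior felony convictions (+60%): $149,000 × 1.6 = $238,400.
A deadly weapon other than a firearm was used (+20%): $238,400 × 1.2 = $286,080.
Defendant is a documented gang member (+$23,500 flat): $286,080 + $23,500 = $309,580.
Offense committed while released on bail in another case (+$7,500 flat): $309,580 + $7,500 = $317,080.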